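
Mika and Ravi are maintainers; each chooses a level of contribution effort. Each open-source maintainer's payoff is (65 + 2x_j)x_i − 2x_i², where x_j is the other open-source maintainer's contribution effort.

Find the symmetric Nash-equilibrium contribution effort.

32.5

Mika's payoff is (65 + 2x_R)x_M − 2x_M².
∂π/∂x_M = 65 + 2x_R − 4x_M = 0, so x_M = 16.25 + 0.5x_R.
Setting x_M = x_R in the reaction function: x_M = 16.25 + 0.5x_M, so x_M = 16.25 / 0.5 = 32.5.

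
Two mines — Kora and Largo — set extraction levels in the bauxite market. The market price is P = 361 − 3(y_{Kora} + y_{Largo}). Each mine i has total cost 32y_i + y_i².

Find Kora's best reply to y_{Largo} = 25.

31.75

Mine Kora's profit: π = y_{Kora}(361 − 3(y_{Kora} + y_{Largo})) − 32y_{Kora} − y_{Kora}².
∂π/∂y_{Kora} = 329 − 8y_{Kora} − 3y_{Largo} = 0, so y_{Kora} = 41.125 − 0.375y_{Largo}.
At y_{Largo} = 25: y_{Kora} = 41.125 − 0.375·25 = 31.75.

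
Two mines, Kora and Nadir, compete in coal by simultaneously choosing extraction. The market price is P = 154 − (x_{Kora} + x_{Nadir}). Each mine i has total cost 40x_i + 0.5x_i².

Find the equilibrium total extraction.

57

Mine Kora's profit: π = x_{Kora}(154 − (x_{Kora} + x_{Nadir})) − 40x_{Kora} − 0.5x_{Kora}².
∂π/∂x_{Kora} = 114 − 3x_{Kora} − x_{Nadir} = 0, so x_{Kora} = 38 − (1/3)x_{Nadir}.
By symmetry x_{Nadir} = x_{Kora}; substituting into the reaction function, (4/3)x_{Kora} = 38 and x_{Kora} = 28.5.
Total extraction: 28.5 + 28.5 = 57.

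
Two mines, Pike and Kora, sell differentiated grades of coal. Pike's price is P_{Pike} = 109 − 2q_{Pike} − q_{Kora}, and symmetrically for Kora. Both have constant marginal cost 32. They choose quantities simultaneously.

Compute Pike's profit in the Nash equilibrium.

474.32

Mine Pike's profit: π = q_{Pike}(109 − 2q_{Pike} − q_{Kora}) − 32q_{Pike}.
∂π/∂q_{Pike} = 77 − 4q_{Pike} − q_{Kora} = 0 ⇒ q_{Pike} = 19.25 − 0.25q_{Kora}.
Setting q_{Pike} = q_{Kora} in the reaction function: q_{Pike} = 19.25 − 0.25q_{Pike}, so q_{Pike} = 19.25 / 1.25 = 15.4.
P_{Pike} = 109 − 2·15.4 − 15.4 = 62.8.
Profit = (62.8 − 32)·15.4 = 474.32.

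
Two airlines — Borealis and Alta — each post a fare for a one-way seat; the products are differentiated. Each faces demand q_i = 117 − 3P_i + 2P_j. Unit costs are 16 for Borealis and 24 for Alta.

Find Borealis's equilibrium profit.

Borealis's profit: π = (P_{Borealis} − 16)(117 − 3P_{Borealis} + 2P_{Alta}).
∂π/∂P_{Borealis} = 165 − 6P_{Borealis} + 2P_{Alta} = 0 ⇒ P_{Borealis} = 27.5 + (1/3)P_{Alta}.
Similarly P_{Alta} = 31.5 + (1/3)P_{Borealis}.
Substituting the second reaction function into the first: P_{Borealis} = 27.5 + (1/3)(31.5 + (1/3)P_{Borealis}), which gives (8/9)P_{Borealis} = 38 ⇒ P_{Borealis} = 42.75.
Then P_{Alta} = 31.5 + (1/3)·42.75 = 45.75.
q_{Borealis} = 117 − 3·42.75 + 2·45.75 = 80.25.
Profit = (42.75 − 16)·80.25 = 2146.6875.

2146.6875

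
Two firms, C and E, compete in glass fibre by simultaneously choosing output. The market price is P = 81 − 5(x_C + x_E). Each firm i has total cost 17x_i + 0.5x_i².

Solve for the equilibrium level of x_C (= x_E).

4

Firm C's profit: π = x_C(81 − 5(x_C + x_E)) − 17x_C − 0.5x_C².
∂π/∂x_C = 64 − 11x_C − 5x_E = 0, so x_C = 64/11 − (5/11)x_E.
By symmetry x_E = x_C; substituting into the reaction function, (16/11)x_C = 64/11 and x_C = 4.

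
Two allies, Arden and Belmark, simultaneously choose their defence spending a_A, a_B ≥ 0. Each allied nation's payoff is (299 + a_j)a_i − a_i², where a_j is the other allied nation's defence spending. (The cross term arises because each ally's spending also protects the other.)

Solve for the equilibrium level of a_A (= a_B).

299

Arden's payoff is (299 + a_B)a_A − a_A².
∂π/∂a_A = 299 + a_B − 2a_A = 0, so a_A = 149.5 + 0.5a_B.
By symmetry a_B = a_A; substituting into the reaction function, 0.5a_A = 149.5 and a_A = 299.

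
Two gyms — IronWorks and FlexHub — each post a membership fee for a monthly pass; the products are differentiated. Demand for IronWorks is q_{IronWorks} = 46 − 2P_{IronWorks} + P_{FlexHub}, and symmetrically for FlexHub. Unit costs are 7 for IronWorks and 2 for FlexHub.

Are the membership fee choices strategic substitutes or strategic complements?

IronWorks's profit: π = (P_{IronWorks} − 7)(46 − 2P_{IronWorks} + P_{FlexHub}).
∂π/∂P_{IronWorks} = 60 − 4P_{IronWorks} + P_{FlexHub} = 0 ⇒ P_{IronWorks} = 15 + 0.25P_{FlexHub}.
The best-response slope dP_{IronWorks}/dP_{FlexHub} = 0.25 > 0: the reaction function is upward-sloping, so the choices are strategic complements.

strategic complements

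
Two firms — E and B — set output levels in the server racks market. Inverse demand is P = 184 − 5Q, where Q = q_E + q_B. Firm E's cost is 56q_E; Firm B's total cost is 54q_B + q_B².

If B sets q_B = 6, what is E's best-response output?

9.8

Firm E's profit: π = q_E(184 − 5(q_E + q_B)) − 56q_E.
∂π/∂q_E = 128 − 10q_E − 5q_B = 0, so q_E = 12.8 − 0.5q_B.
At q_B = 6: q_E = 12.8 − 0.5·6 = 9.8.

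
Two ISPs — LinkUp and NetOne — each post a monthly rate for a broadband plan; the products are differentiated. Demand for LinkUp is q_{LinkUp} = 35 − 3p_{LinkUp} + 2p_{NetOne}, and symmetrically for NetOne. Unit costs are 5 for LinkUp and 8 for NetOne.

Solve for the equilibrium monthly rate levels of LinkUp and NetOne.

LinkUp's profit: π = (p_{LinkUp} − 5)(35 − 3p_{LinkUp} + 2p_{NetOne}).
∂π/∂p_{LinkUp} = 50 − 6p_{LinkUp} + 2p_{NetOne} = 0 ⇒ p_{LinkUp} = 25/3 + (1/3)p_{NetOne}.
Similarly p_{NetOne} = 59/6 + (1/3)p_{LinkUp}.
Solving the two reaction functions simultaneously: (1 − (1/3)(1/3))p_{LinkUp} = 25/3 + (1/3)·(59/6), so (8/9)p_{LinkUp} = 209/18 and p_{LinkUp} = 13.0625.
Then p_{NetOne} = 59/6 + (1/3)·13.0625 = 14.1875.

13.0625, 14.1875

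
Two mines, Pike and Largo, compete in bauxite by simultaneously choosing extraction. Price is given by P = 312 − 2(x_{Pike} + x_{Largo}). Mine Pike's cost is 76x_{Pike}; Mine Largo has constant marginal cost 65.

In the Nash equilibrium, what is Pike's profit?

2812.5

Mine Pike's profit: π = x_{Pike}(312 − 2(x_{Pike} + x_{Largo})) − 76x_{Pike}.
∂π/∂x_{Pike} = 236 − 4x_{Pike} − 2x_{Largo} = 0, so x_{Pike} = 59 − 0.5x_{Largo}.
By the same steps for Largo: x_{Largo} = 61.75 − 0.5x_{Pike}.
Plugging x_{Largo} into Pike's best response: x_{Pike} = 59 − 0.5(61.75 − 0.5x_{Pike}) ⇒ 0.75x_{Pike} = 28.125, so x_{Pike} = 37.5.
Then x_{Largo} = 61.75 − 0.5·37.5 = 43.
Price P = 312 − 2·80.5 = 151.
Pike's profit: (151 − 76)·37.5 = 2812.5.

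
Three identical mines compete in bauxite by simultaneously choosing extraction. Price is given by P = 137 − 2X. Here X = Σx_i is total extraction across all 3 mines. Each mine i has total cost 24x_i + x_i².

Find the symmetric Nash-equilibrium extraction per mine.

11.3

A representative mine's profit is π_i = x_i(137 − 2X) − 24x_i − x_i², with X = x_i + Σ_{j≠i} x_j.
First-order condition: 113 − 6x_i − 2Σ_{j≠i} x_j = 0.
In a symmetric equilibrium every mine chooses the same x, so Σ_{j≠i} x_j = 2x. The condition becomes 113 − 10x = 0, giving x = 113/10 = 11.3.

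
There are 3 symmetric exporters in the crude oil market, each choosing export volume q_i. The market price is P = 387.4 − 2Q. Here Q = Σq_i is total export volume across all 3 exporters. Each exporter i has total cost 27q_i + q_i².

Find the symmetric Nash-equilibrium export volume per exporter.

A representative exporter's profit is π_i = q_i(387.4 − 2Q) − 27q_i − q_i², with Q = q_i + Σ_{j≠i} q_j.
First-order condition: 360.4 − 6q_i − 2Σ_{j≠i} q_j = 0.
In a symmetric equilibrium every exporter chooses the same q, so Σ_{j≠i} q_j = 2q. The condition becomes 360.4 − 10q = 0, giving q = 360.4/10 = 36.04.

36.04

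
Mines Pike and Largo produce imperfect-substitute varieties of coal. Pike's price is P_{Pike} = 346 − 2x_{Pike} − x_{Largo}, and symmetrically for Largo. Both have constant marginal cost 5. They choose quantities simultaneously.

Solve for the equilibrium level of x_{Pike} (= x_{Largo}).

Mine Pike's profit: π = x_{Pike}(346 − 2x_{Pike} − x_{Largo}) − 5x_{Pike}.
∂π/∂x_{Pike} = 341 − 4x_{Pike} − x_{Largo} = 0 ⇒ x_{Pike} = 85.25 − 0.25x_{Largo}.
Setting x_{Pike} = x_{Largo} in the reaction function: x_{Pike} = 85.25 − 0.25x_{Pike}, so x_{Pike} = 85.25 / 1.25 = 68.2.

68.2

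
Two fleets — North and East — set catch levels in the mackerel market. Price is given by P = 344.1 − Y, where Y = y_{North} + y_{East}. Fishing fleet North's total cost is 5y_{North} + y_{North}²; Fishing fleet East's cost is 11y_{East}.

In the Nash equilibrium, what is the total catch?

Fishing fleet North's profit: π = y_{North}(344.1 − (y_{North} + y_{East})) − 5y_{North} − y_{North}².
∂π/∂y_{North} = 339.1 − 4y_{North} − y_{East} = 0, so y_{North} = 84.775 − 0.25y_{East}.
For East: ∂π/∂y_{East} = 333.1 − 2y_{East} − y_{North} = 0 ⇒ y_{East} = 166.55 − 0.5y_{North}.
Solving the two reaction functions simultaneously: (1 − (−0.25)(−0.5))y_{North} = 84.775 − 0.25·166.55, so 0.875y_{North} = 43.1375 and y_{North} = 49.3.
Then y_{East} = 166.55 − 0.5·49.3 = 141.9.
Total catch: 49.3 + 141.9 = 191.2.

191.2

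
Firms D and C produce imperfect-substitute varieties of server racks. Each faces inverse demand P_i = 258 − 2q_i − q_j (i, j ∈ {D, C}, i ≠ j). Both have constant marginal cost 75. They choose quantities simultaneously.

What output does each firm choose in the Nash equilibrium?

Firm D's profit: π = q_D(258 − 2q_D − q_C) − 75q_D.
∂π/∂q_D = 183 − 4q_D − q_C = 0 ⇒ q_D = 45.75 − 0.25q_C.
By symmetry q_C = q_D; substituting into the reaction function, 1.25q_D = 45.75 and q_D = 36.6.

36.6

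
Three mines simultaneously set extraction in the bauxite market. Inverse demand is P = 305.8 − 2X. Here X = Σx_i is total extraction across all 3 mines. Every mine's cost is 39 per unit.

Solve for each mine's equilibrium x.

A representative mine's profit is π_i = x_i(305.8 − 2X) − 39x_i, with X = x_i + Σ_{j≠i} x_j.
First-order condition: 266.8 − 4x_i − 2Σ_{j≠i} x_j = 0.
Imposing symmetry (x_j = x for all j) turns Σ_{j≠i} x_j into 2x, so 266.8 = 8x and x = 33.35.

33.35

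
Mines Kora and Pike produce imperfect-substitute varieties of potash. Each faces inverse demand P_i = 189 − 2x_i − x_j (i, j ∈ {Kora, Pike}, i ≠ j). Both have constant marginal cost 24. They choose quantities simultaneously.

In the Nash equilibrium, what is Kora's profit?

Mine Kora's profit: π = x_{Kora}(189 − 2x_{Kora} − x_{Pike}) − 24x_{Kora}.
∂π/∂x_{Kora} = 165 − 4x_{Kora} − x_{Pike} = 0 ⇒ x_{Kora} = 41.25 − 0.25x_{Pike}.
The game is symmetric, so in equilibrium x_{Pike} = x_{Kora}: the reaction function gives 1.25x_{Kora} = 41.25, hence x_{Kora} = 33.
P_{Kora} = 189 − 2·33 − 33 = 90.
Profit = (90 − 24)·33 = 2178.

2178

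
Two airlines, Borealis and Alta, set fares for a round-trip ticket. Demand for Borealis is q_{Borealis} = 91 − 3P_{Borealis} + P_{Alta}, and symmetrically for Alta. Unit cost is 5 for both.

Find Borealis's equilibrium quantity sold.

Borealis's profit: π = (P_{Borealis} − 5)(91 − 3P_{Borealis} + P_{Alta}).
∂π/∂P_{Borealis} = 106 − 6P_{Borealis} + P_{Alta} = 0 ⇒ P_{Borealis} = 53/3 + (1/6)P_{Alta}.
Setting P_{Borealis} = P_{Alta} in the reaction function: P_{Borealis} = 53/3 + (1/6)P_{Borealis}, so P_{Borealis} = (53/3) / (5/6) = 21.2.
q_{Borealis} = 91 − 3·21.2 + 21.2 = 48.6.

48.6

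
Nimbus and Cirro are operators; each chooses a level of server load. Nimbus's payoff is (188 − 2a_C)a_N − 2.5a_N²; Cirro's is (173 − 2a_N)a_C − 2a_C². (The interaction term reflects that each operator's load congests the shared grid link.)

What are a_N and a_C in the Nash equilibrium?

25.375, 30.5625

Expanding Nimbus's payoff: 188a_N − 2a_Ca_N − 2.5a_N².
∂π/∂a_N = 188 − 2a_C − 5a_N = 0, so a_N = 37.6 − 0.4a_C.
Likewise for Cirro: a_C = 43.25 − 0.5a_N.
Solving the two reaction functions simultaneously: (1 − (−0.4)(−0.5))a_N = 37.6 − 0.4·43.25, so 0.8a_N = 20.3 and a_N = 25.375.
Then a_C = 43.25 − 0.5·25.375 = 30.5625.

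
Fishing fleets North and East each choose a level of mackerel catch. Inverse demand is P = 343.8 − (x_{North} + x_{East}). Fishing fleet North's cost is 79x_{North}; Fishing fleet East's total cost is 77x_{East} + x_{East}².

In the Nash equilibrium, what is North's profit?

12814.24

Fishing fleet North's profit: π = x_{North}(343.8 − (x_{North} + x_{East})) − 79x_{North}.
∂π/∂x_{North} = 264.8 − 2x_{North} − x_{East} = 0, so x_{North} = 132.4 − 0.5x_{East}.
For East: ∂π/∂x_{East} = 266.8 − 4x_{East} − x_{North} = 0 ⇒ x_{East} = 66.7 − 0.25x_{North}.
Solving the two reaction functions simultaneously: (1 − (−0.5)(−0.25))x_{North} = 132.4 − 0.5·66.7, so 0.875x_{North} = 99.05 and x_{North} = 113.2.
Then x_{East} = 66.7 − 0.25·113.2 = 38.4.
Price P = 343.8 − 151.6 = 192.2.
North's profit: (192.2 − 79)·113.2 = 12814.24.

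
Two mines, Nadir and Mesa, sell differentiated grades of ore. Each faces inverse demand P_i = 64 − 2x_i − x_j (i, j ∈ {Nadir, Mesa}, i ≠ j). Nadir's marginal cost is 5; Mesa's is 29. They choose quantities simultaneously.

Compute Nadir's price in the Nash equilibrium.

Mine Nadir's profit: π = x_{Nadir}(64 − 2x_{Nadir} − x_{Mesa}) − 5x_{Nadir}.
∂π/∂x_{Nadir} = 59 − 4x_{Nadir} − x_{Mesa} = 0 ⇒ x_{Nadir} = 14.75 − 0.25x_{Mesa}.
Similarly x_{Mesa} = 8.75 − 0.25x_{Nadir}.
Solving the two reaction functions simultaneously: (1 − (−0.25)(−0.25))x_{Nadir} = 14.75 − 0.25·8.75, so 0.9375x_{Nadir} = 12.5625 and x_{Nadir} = 13.4.
Then x_{Mesa} = 8.75 − 0.25·13.4 = 5.4.
P_{Nadir} = 64 − 2·13.4 − 5.4 = 31.8.

31.8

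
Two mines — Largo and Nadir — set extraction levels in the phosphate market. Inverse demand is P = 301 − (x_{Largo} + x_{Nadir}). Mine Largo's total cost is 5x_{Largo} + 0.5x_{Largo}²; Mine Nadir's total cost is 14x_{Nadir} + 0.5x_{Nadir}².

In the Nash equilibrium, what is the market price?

Mine Largo's profit: π = x_{Largo}(301 − (x_{Largo} + x_{Nadir})) − 5x_{Largo} − 0.5x_{Largo}².
∂π/∂x_{Largo} = 296 − 3x_{Largo} − x_{Nadir} = 0, so x_{Largo} = 296/3 − (1/3)x_{Nadir}.
By the same steps for Nadir: x_{Nadir} = 287/3 − (1/3)x_{Largo}.
Substituting the second reaction function into the first: x_{Largo} = 296/3 − (1/3)(287/3 − (1/3)x_{Largo}), which gives (8/9)x_{Largo} = 601/9 ⇒ x_{Largo} = 75.125.
Then x_{Nadir} = 287/3 − (1/3)·75.125 = 70.625.
Equilibrium price: P = 301 − 145.75 = 155.25.

155.25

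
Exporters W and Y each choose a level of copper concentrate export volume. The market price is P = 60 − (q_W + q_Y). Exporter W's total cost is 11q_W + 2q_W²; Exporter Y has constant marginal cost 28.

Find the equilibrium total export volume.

19

Exporter W's profit: π = q_W(60 − (q_W + q_Y)) − 11q_W − 2q_W².
∂π/∂q_W = 49 − 6q_W − q_Y = 0, so q_W = 49/6 − (1/6)q_Y.
For Y: ∂π/∂q_Y = 32 − 2q_Y − q_W = 0 ⇒ q_Y = 16 − 0.5q_W.
Solving the two reaction functions simultaneously: (1 − (−1/6)(−0.5))q_W = 49/6 − (1/6)·16, so (11/12)q_W = 5.5 and q_W = 6.
Then q_Y = 16 − 0.5·6 = 13.
Total export volume: 6 + 13 = 19.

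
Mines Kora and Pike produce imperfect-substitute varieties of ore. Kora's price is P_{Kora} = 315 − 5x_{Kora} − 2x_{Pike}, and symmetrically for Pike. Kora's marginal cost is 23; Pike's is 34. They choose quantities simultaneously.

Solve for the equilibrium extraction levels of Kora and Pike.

Mine Kora's profit: π = x_{Kora}(315 − 5x_{Kora} − 2x_{Pike}) − 23x_{Kora}.
∂π/∂x_{Kora} = 292 − 10x_{Kora} − 2x_{Pike} = 0 ⇒ x_{Kora} = 29.2 − 0.2x_{Pike}.
Similarly x_{Pike} = 28.1 − 0.2x_{Kora}.
Substituting the second reaction function into the first: x_{Kora} = 29.2 − 0.2(28.1 − 0.2x_{Kora}), which gives 0.96x_{Kora} = 23.58 ⇒ x_{Kora} = 24.5625.
Then x_{Pike} = 28.1 − 0.2·24.5625 = 23.1875.

24.5625, 23.1875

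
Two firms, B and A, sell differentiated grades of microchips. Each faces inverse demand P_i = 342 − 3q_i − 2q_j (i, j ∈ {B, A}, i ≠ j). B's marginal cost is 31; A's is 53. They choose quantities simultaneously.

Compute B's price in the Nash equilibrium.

151.75

Firm B's profit: π = q_B(342 − 3q_B − 2q_A) − 31q_B.
∂π/∂q_B = 311 − 6q_B − 2q_A = 0 ⇒ q_B = 311/6 − (1/3)q_A.
Similarly q_A = 289/6 − (1/3)q_B.
Plugging q_A into B's best response: q_B = 311/6 − (1/3)(289/6 − (1/3)q_B) ⇒ (8/9)q_B = 322/9, so q_B = 40.25.
Then q_A = 289/6 − (1/3)·40.25 = 34.75.
P_B = 342 − 3·40.25 − 2·34.75 = 151.75.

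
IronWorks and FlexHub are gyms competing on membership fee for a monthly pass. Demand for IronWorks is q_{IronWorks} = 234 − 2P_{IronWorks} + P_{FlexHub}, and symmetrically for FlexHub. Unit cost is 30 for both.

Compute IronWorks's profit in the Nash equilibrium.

9248

IronWorks's profit: π = (P_{IronWorks} − 30)(234 − 2P_{IronWorks} + P_{FlexHub}).
∂π/∂P_{IronWorks} = 294 − 4P_{IronWorks} + P_{FlexHub} = 0 ⇒ P_{IronWorks} = 73.5 + 0.25P_{FlexHub}.
By symmetry P_{FlexHub} = P_{IronWorks}; substituting into the reaction function, 0.75P_{IronWorks} = 73.5 and P_{IronWorks} = 98.
q_{IronWorks} = 234 − 2·98 + 98 = 136.
Profit = (98 − 30)·136 = 9248.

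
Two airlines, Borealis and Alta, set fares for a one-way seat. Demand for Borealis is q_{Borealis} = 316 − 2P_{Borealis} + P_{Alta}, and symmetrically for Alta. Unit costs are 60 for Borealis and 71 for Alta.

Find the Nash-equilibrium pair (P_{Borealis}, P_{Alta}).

146.8, 151.2

Borealis's profit: π = (P_{Borealis} − 60)(316 − 2P_{Borealis} + P_{Alta}).
∂π/∂P_{Borealis} = 436 − 4P_{Borealis} + P_{Alta} = 0 ⇒ P_{Borealis} = 109 + 0.25P_{Alta}.
Similarly P_{Alta} = 114.5 + 0.25P_{Borealis}.
Plugging P_{Alta} into Borealis's best response: P_{Borealis} = 109 + 0.25(114.5 + 0.25P_{Borealis}) ⇒ 0.9375P_{Borealis} = 137.625, so P_{Borealis} = 146.8.
Then P_{Alta} = 114.5 + 0.25·146.8 = 151.2.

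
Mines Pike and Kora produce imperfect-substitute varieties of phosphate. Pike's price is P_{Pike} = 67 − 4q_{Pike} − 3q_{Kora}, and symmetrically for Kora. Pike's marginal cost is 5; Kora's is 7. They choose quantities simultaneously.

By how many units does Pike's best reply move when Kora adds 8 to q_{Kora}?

-3

Mine Pike's profit: π = q_{Pike}(67 − 4q_{Pike} − 3q_{Kora}) − 5q_{Pike}.
∂π/∂q_{Pike} = 62 − 8q_{Pike} − 3q_{Kora} = 0 ⇒ q_{Pike} = 7.75 − 0.375q_{Kora}.
The reaction-function slope is −0.375, so an 8-unit rise in q_{Kora} moves q_{Pike} by −0.375 × 8 = −3. Pike's best response falls — the actions are strategic substitutes.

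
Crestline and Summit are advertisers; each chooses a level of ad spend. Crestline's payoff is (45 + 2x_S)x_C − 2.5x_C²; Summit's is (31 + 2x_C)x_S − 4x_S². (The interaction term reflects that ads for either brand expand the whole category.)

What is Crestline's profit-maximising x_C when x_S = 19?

16.6

Expanding Crestline's payoff: 45x_C + 2x_Sx_C − 2.5x_C².
∂π/∂x_C = 45 + 2x_S − 5x_C = 0, so x_C = 9 + 0.4x_S.
At x_S = 19: x_C = 9 + 0.4·19 = 16.6.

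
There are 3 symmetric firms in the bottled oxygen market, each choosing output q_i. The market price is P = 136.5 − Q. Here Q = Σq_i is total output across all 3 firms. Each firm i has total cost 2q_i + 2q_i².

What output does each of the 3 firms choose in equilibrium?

A representative firm's profit is π_i = q_i(136.5 − Q) − 2q_i − 2q_i², with Q = q_i + Σ_{j≠i} q_j.
First-order condition: 134.5 − 6q_i − Σ_{j≠i} q_j = 0.
In a symmetric equilibrium every firm chooses the same q, so Σ_{j≠i} q_j = 2q. The condition becomes 134.5 − 8q = 0, giving q = 134.5/8 = 16.8125.

16.8125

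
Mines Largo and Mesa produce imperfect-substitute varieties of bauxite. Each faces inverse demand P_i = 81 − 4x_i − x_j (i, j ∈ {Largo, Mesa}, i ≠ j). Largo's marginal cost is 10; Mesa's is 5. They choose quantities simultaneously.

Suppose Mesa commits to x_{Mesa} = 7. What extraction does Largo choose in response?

Mine Largo's profit: π = x_{Largo}(81 − 4x_{Largo} − x_{Mesa}) − 10x_{Largo}.
∂π/∂x_{Largo} = 71 − 8x_{Largo} − x_{Mesa} = 0 ⇒ x_{Largo} = 8.875 − 0.125x_{Mesa}.
At x_{Mesa} = 7: x_{Largo} = 8.875 − 0.125·7 = 8.

8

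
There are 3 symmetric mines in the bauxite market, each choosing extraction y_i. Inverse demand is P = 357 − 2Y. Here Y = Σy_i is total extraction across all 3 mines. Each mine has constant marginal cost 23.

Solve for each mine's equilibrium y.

A representative mine's profit is π_i = y_i(357 − 2Y) − 23y_i, with Y = y_i + Σ_{j≠i} y_j.
First-order condition: 334 − 4y_i − 2Σ_{j≠i} y_j = 0.
In a symmetric equilibrium every mine chooses the same y, so Σ_{j≠i} y_j = 2y. The condition becomes 334 − 8y = 0, giving y = 334/8 = 41.75.

41.75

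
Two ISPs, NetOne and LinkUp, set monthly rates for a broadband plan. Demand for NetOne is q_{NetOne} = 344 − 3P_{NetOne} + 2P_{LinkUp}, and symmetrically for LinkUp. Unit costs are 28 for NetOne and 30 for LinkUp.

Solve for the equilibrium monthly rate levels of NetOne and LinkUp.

107.375, 108.125

NetOne's profit: π = (P_{NetOne} − 28)(344 − 3P_{NetOne} + 2P_{LinkUp}).
∂π/∂P_{NetOne} = 428 − 6P_{NetOne} + 2P_{LinkUp} = 0 ⇒ P_{NetOne} = 214/3 + (1/3)P_{LinkUp}.
Similarly P_{LinkUp} = 217/3 + (1/3)P_{NetOne}.
Plugging P_{LinkUp} into NetOne's best response: P_{NetOne} = 214/3 + (1/3)(217/3 + (1/3)P_{NetOne}) ⇒ (8/9)P_{NetOne} = 859/9, so P_{NetOne} = 107.375.
Then P_{LinkUp} = 217/3 + (1/3)·107.375 = 108.125.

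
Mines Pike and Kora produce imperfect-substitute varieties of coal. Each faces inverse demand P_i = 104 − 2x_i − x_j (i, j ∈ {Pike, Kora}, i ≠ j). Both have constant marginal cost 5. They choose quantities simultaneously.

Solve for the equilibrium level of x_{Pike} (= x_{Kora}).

19.8

Mine Pike's profit: π = x_{Pike}(104 − 2x_{Pike} − x_{Kora}) − 5x_{Pike}.
∂π/∂x_{Pike} = 99 − 4x_{Pike} − x_{Kora} = 0 ⇒ x_{Pike} = 24.75 − 0.25x_{Kora}.
Setting x_{Pike} = x_{Kora} in the reaction function: x_{Pike} = 24.75 − 0.25x_{Pike}, so x_{Pike} = 24.75 / 1.25 = 19.8.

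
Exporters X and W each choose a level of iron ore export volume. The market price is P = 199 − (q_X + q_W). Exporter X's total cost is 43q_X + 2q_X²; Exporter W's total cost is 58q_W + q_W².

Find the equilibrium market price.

Exporter X's profit: π = q_X(199 − (q_X + q_W)) − 43q_X − 2q_X².
∂π/∂q_X = 156 − 6q_X − q_W = 0, so q_X = 26 − (1/6)q_W.
For W: ∂π/∂q_W = 141 − 4q_W − q_X = 0 ⇒ q_W = 35.25 − 0.25q_X.
Substituting the second reaction function into the first: q_X = 26 − (1/6)(35.25 − 0.25q_X), which gives (23/24)q_X = 20.125 ⇒ q_X = 21.
Then q_W = 35.25 − 0.25·21 = 30.
Equilibrium price: P = 199 − 51 = 148.

148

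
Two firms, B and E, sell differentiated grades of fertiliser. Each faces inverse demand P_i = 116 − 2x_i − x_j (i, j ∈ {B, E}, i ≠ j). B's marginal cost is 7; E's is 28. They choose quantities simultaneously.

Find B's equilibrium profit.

Firm B's profit: π = x_B(116 − 2x_B − x_E) − 7x_B.
∂π/∂x_B = 109 − 4x_B − x_E = 0 ⇒ x_B = 27.25 − 0.25x_E.
Similarly x_E = 22 − 0.25x_B.
Substituting the second reaction function into the first: x_B = 27.25 − 0.25(22 − 0.25x_B), which gives 0.9375x_B = 21.75 ⇒ x_B = 23.2.
Then x_E = 22 − 0.25·23.2 = 16.2.
P_B = 116 − 2·23.2 − 16.2 = 53.4.
Profit = (53.4 − 7)·23.2 = 1076.48.

1076.48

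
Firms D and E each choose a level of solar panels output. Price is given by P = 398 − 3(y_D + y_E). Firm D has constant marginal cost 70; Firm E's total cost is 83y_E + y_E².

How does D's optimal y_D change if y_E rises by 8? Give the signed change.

Firm D's profit: π = y_D(398 − 3(y_D + y_E)) − 70y_D.
∂π/∂y_D = 328 − 6y_D − 3y_E = 0, so y_D = 164/3 − 0.5y_E.
The reaction-function slope is −0.5, so an 8-unit rise in y_E moves y_D by −0.5 × 8 = −4. D's best response falls — the actions are strategic substitutes.

-4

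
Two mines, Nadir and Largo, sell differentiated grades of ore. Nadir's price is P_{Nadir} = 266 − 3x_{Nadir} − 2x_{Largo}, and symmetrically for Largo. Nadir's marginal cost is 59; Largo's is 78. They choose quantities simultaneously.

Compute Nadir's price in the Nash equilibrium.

140.1875

Mine Nadir's profit: π = x_{Nadir}(266 − 3x_{Nadir} − 2x_{Largo}) − 59x_{Nadir}.
∂π/∂x_{Nadir} = 207 − 6x_{Nadir} − 2x_{Largo} = 0 ⇒ x_{Nadir} = 34.5 − (1/3)x_{Largo}.
Similarly x_{Largo} = 94/3 − (1/3)x_{Nadir}.
Solving the two reaction functions simultaneously: (1 − (−1/3)(−1/3))x_{Nadir} = 34.5 − (1/3)·(94/3), so (8/9)x_{Nadir} = 433/18 and x_{Nadir} = 27.0625.
Then x_{Largo} = 94/3 − (1/3)·27.0625 = 22.3125.
P_{Nadir} = 266 − 3·27.0625 − 2·22.3125 = 140.1875.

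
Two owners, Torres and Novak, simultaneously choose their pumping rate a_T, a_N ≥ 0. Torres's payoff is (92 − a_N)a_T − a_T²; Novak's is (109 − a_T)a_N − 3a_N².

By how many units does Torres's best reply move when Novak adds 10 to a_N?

-5

Expanding Torres's payoff: 92a_T − a_Na_T − a_T².
∂π/∂a_T = 92 − a_N − 2a_T = 0, so a_T = 46 − 0.5a_N.
The reaction-function slope is −0.5, so a 10-unit rise in a_N moves a_T by −0.5 × 10 = −5. Torres's best response falls — the actions are strategic substitutes.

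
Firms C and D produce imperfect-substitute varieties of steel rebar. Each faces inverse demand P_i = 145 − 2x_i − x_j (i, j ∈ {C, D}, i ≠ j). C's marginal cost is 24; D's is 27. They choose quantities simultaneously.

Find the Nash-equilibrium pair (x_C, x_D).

24.4, 23.4

Firm C's profit: π = x_C(145 − 2x_C − x_D) − 24x_C.
∂π/∂x_C = 121 − 4x_C − x_D = 0 ⇒ x_C = 30.25 − 0.25x_D.
Similarly x_D = 29.5 − 0.25x_C.
Substituting the second reaction function into the first: x_C = 30.25 − 0.25(29.5 − 0.25x_C), which gives 0.9375x_C = 22.875 ⇒ x_C = 24.4.
Then x_D = 29.5 − 0.25·24.4 = 23.4.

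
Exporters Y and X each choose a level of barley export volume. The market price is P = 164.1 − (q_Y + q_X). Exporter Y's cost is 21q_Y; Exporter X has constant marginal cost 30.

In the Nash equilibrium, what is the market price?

71.7

Exporter Y's profit: π = q_Y(164.1 − (q_Y + q_X)) − 21q_Y.
∂π/∂q_Y = 143.1 − 2q_Y − q_X = 0, so q_Y = 71.55 − 0.5q_X.
By the same steps for X: q_X = 67.05 − 0.5q_Y.
Plugging q_X into Y's best response: q_Y = 71.55 − 0.5(67.05 − 0.5q_Y) ⇒ 0.75q_Y = 38.025, so q_Y = 50.7.
Then q_X = 67.05 − 0.5·50.7 = 41.7.
Equilibrium price: P = 164.1 − 92.4 = 71.7.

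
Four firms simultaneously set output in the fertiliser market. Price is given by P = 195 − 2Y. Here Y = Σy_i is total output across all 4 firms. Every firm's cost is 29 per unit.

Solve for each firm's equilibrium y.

A representative firm's profit is π_i = y_i(195 − 2Y) − 29y_i, with Y = y_i + Σ_{j≠i} y_j.
First-order condition: 166 − 4y_i − 2Σ_{j≠i} y_j = 0.
Imposing symmetry (y_j = y for all j) turns Σ_{j≠i} y_j into 3y, so 166 = 10y and y = 16.6.

16.6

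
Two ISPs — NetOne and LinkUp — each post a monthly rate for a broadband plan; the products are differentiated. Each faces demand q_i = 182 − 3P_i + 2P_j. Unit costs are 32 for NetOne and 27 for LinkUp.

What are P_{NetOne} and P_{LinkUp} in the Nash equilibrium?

68.5625, 66.6875

NetOne's profit: π = (P_{NetOne} − 32)(182 − 3P_{NetOne} + 2P_{LinkUp}).
∂π/∂P_{NetOne} = 278 − 6P_{NetOne} + 2P_{LinkUp} = 0 ⇒ P_{NetOne} = 139/3 + (1/3)P_{LinkUp}.
Similarly P_{LinkUp} = 263/6 + (1/3)P_{NetOne}.
Plugging P_{LinkUp} into NetOne's best response: P_{NetOne} = 139/3 + (1/3)(263/6 + (1/3)P_{NetOne}) ⇒ (8/9)P_{NetOne} = 1097/18, so P_{NetOne} = 68.5625.
Then P_{LinkUp} = 263/6 + (1/3)·68.5625 = 66.6875.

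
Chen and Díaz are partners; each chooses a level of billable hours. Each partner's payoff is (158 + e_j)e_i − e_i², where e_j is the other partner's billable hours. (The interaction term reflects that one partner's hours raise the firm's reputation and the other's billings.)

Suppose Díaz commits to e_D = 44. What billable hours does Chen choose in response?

101

Chen's payoff is (158 + e_D)e_C − e_C².
∂π/∂e_C = 158 + e_D − 2e_C = 0, so e_C = 79 + 0.5e_D.
At e_D = 44: e_C = 79 + 0.5·44 = 101.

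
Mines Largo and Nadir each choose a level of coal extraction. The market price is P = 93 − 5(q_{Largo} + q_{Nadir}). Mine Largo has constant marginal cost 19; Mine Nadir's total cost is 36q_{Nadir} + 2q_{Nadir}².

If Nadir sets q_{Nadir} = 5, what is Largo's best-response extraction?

Mine Largo's profit: π = q_{Largo}(93 − 5(q_{Largo} + q_{Nadir})) − 19q_{Largo}.
∂π/∂q_{Largo} = 74 − 10q_{Largo} − 5q_{Nadir} = 0, so q_{Largo} = 7.4 − 0.5q_{Nadir}.
At q_{Nadir} = 5: q_{Largo} = 7.4 − 0.5·5 = 4.9.

4.9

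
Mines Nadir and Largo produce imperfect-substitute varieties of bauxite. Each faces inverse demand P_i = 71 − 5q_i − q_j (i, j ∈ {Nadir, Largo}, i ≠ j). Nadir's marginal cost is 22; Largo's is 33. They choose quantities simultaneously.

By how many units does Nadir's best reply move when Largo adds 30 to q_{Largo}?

-3

Mine Nadir's profit: π = q_{Nadir}(71 − 5q_{Nadir} − q_{Largo}) − 22q_{Nadir}.
∂π/∂q_{Nadir} = 49 − 10q_{Nadir} − q_{Largo} = 0 ⇒ q_{Nadir} = 4.9 − 0.1q_{Largo}.
The reaction-function slope is −0.1, so a 30-unit rise in q_{Largo} moves q_{Nadir} by −0.1 × 30 = −3. Nadir's best response falls — the actions are strategic substitutes.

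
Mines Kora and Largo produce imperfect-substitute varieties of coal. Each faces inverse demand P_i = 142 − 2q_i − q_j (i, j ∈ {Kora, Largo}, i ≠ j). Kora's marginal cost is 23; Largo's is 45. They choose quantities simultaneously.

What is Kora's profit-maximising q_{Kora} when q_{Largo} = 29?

Mine Kora's profit: π = q_{Kora}(142 − 2q_{Kora} − q_{Largo}) − 23q_{Kora}.
∂π/∂q_{Kora} = 119 − 4q_{Kora} − q_{Largo} = 0 ⇒ q_{Kora} = 29.75 − 0.25q_{Largo}.
At q_{Largo} = 29: q_{Kora} = 29.75 − 0.25·29 = 22.5.

22.5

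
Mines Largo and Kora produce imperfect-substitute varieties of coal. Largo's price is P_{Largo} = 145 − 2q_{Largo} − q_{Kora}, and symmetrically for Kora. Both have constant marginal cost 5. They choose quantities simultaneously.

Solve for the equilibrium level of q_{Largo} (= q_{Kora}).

Mine Largo's profit: π = q_{Largo}(145 − 2q_{Largo} − q_{Kora}) − 5q_{Largo}.
∂π/∂q_{Largo} = 140 − 4q_{Largo} − q_{Kora} = 0 ⇒ q_{Largo} = 35 − 0.25q_{Kora}.
Setting q_{Largo} = q_{Kora} in the reaction function: q_{Largo} = 35 − 0.25q_{Largo}, so q_{Largo} = 35 / 1.25 = 28.

28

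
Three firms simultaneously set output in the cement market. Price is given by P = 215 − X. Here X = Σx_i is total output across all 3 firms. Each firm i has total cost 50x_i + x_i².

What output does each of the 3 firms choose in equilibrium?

A representative firm's profit is π_i = x_i(215 − X) − 50x_i − x_i², with X = x_i + Σ_{j≠i} x_j.
First-order condition: 165 − 4x_i − Σ_{j≠i} x_j = 0.
In a symmetric equilibrium every firm chooses the same x, so Σ_{j≠i} x_j = 2x. The condition becomes 165 − 6x = 0, giving x = 165/6 = 27.5.

27.5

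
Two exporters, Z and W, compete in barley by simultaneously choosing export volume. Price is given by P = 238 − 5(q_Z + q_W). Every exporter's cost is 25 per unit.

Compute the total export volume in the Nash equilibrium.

28.4

Exporter Z's profit: π = q_Z(238 − 5(q_Z + q_W)) − 25q_Z.
∂π/∂q_Z = 213 − 10q_Z − 5q_W = 0, so q_Z = 21.3 − 0.5q_W.
Setting q_Z = q_W in the reaction function: q_Z = 21.3 − 0.5q_Z, so q_Z = 21.3 / 1.5 = 14.2.
Total export volume: 14.2 + 14.2 = 28.4.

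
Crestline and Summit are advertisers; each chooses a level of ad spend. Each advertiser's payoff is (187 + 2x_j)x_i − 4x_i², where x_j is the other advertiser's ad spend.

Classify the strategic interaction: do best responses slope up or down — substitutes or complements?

Crestline's payoff is (187 + 2x_S)x_C − 4x_C².
∂π/∂x_C = 187 + 2x_S − 8x_C = 0, so x_C = 23.375 + 0.25x_S.
The best-response slope dx_C/dx_S = 0.25 > 0: the reaction function is upward-sloping, so the choices are strategic complements.

strategic complements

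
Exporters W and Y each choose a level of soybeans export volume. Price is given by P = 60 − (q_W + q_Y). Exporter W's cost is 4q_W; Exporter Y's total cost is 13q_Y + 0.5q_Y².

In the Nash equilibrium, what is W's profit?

Exporter W's profit: π = q_W(60 − (q_W + q_Y)) − 4q_W.
∂π/∂q_W = 56 − 2q_W − q_Y = 0, so q_W = 28 − 0.5q_Y.
For Y: ∂π/∂q_Y = 47 − 3q_Y − q_W = 0 ⇒ q_Y = 47/3 − (1/3)q_W.
Substituting the second reaction function into the first: q_W = 28 − 0.5(47/3 − (1/3)q_W), which gives (5/6)q_W = 121/6 ⇒ q_W = 24.2.
Then q_Y = 47/3 − (1/3)·24.2 = 7.6.
Price P = 60 − 31.8 = 28.2.
W's profit: (28.2 − 4)·24.2 = 585.64.

585.64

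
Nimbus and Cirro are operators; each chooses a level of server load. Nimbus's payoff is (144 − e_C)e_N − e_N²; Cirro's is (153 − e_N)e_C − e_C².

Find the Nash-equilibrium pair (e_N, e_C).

Expanding Nimbus's payoff: 144e_N − e_Ce_N − e_N².
∂π/∂e_N = 144 − e_C − 2e_N = 0, so e_N = 72 − 0.5e_C.
Likewise for Cirro: e_C = 76.5 − 0.5e_N.
Solving the two reaction functions simultaneously: (1 − (−0.5)(−0.5))e_N = 72 − 0.5·76.5, so 0.75e_N = 33.75 and e_N = 45.
Then e_C = 76.5 − 0.5·45 = 54.

45, 54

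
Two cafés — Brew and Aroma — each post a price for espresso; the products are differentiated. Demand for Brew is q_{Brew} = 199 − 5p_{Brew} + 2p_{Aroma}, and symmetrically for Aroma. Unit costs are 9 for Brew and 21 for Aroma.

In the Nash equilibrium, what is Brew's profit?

Brew's profit: π = (p_{Brew} − 9)(199 − 5p_{Brew} + 2p_{Aroma}).
∂π/∂p_{Brew} = 244 − 10p_{Brew} + 2p_{Aroma} = 0 ⇒ p_{Brew} = 24.4 + 0.2p_{Aroma}.
Similarly p_{Aroma} = 30.4 + 0.2p_{Brew}.
Solving the two reaction functions simultaneously: (1 − (0.2)(0.2))p_{Brew} = 24.4 + 0.2·30.4, so 0.96p_{Brew} = 30.48 and p_{Brew} = 31.75.
Then p_{Aroma} = 30.4 + 0.2·31.75 = 36.75.
q_{Brew} = 199 − 5·31.75 + 2·36.75 = 113.75.
Profit = (31.75 − 9)·113.75 = 2587.8125.

2587.8125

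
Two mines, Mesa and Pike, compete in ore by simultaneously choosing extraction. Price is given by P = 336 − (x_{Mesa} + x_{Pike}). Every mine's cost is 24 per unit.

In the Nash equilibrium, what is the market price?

Mine Mesa's profit: π = x_{Mesa}(336 − (x_{Mesa} + x_{Pike})) − 24x_{Mesa}.
∂π/∂x_{Mesa} = 312 − 2x_{Mesa} − x_{Pike} = 0, so x_{Mesa} = 156 − 0.5x_{Pike}.
Setting x_{Mesa} = x_{Pike} in the reaction function: x_{Mesa} = 156 − 0.5x_{Mesa}, so x_{Mesa} = 156 / 1.5 = 104.
Equilibrium price: P = 336 − 208 = 128.

128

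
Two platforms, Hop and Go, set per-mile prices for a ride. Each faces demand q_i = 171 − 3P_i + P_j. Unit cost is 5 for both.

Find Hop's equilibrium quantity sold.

Hop's profit: π = (P_{Hop} − 5)(171 − 3P_{Hop} + P_{Go}).
∂π/∂P_{Hop} = 186 − 6P_{Hop} + P_{Go} = 0 ⇒ P_{Hop} = 31 + (1/6)P_{Go}.
By symmetry P_{Go} = P_{Hop}; substituting into the reaction function, (5/6)P_{Hop} = 31 and P_{Hop} = 37.2.
q_{Hop} = 171 − 3·37.2 + 37.2 = 96.6.

96.6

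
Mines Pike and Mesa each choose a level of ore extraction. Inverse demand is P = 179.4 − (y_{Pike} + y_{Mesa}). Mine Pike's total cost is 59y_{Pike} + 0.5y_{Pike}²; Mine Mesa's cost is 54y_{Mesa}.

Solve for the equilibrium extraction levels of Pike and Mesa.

Mine Pike's profit: π = y_{Pike}(179.4 − (y_{Pike} + y_{Mesa})) − 59y_{Pike} − 0.5y_{Pike}².
∂π/∂y_{Pike} = 120.4 − 3y_{Pike} − y_{Mesa} = 0, so y_{Pike} = 602/15 − (1/3)y_{Mesa}.
For Mesa: ∂π/∂y_{Mesa} = 125.4 − 2y_{Mesa} − y_{Pike} = 0 ⇒ y_{Mesa} = 62.7 − 0.5y_{Pike}.
Solving the two reaction functions simultaneously: (1 − (−1/3)(−0.5))y_{Pike} = 602/15 − (1/3)·62.7, so (5/6)y_{Pike} = 577/30 and y_{Pike} = 23.08.
Then y_{Mesa} = 62.7 − 0.5·23.08 = 51.16.

23.08, 51.16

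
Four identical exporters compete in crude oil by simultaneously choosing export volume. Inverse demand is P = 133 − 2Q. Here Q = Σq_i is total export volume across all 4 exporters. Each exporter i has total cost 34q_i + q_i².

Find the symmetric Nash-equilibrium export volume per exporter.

8.25

A representative exporter's profit is π_i = q_i(133 − 2Q) − 34q_i − q_i², with Q = q_i + Σ_{j≠i} q_j.
First-order condition: 99 − 6q_i − 2Σ_{j≠i} q_j = 0.
With identical exporters, set every q_j = q: then 99 − 6q − 6q = 0, i.e. q = 99/12 = 8.25.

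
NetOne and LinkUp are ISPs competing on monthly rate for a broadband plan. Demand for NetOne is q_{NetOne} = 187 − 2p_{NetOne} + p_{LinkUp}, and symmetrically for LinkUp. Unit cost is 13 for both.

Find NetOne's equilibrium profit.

NetOne's profit: π = (p_{NetOne} − 13)(187 − 2p_{NetOne} + p_{LinkUp}).
∂π/∂p_{NetOne} = 213 − 4p_{NetOne} + p_{LinkUp} = 0 ⇒ p_{NetOne} = 53.25 + 0.25p_{LinkUp}.
By symmetry p_{LinkUp} = p_{NetOne}; substituting into the reaction function, 0.75p_{NetOne} = 53.25 and p_{NetOne} = 71.
q_{NetOne} = 187 − 2·71 + 71 = 116.
Profit = (71 − 13)·116 = 6728.

6728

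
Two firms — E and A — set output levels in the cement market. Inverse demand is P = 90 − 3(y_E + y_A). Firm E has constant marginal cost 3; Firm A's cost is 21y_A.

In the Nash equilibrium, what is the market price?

38

Firm E's profit: π = y_E(90 − 3(y_E + y_A)) − 3y_E.
∂π/∂y_E = 87 − 6y_E − 3y_A = 0, so y_E = 14.5 − 0.5y_A.
By the same steps for A: y_A = 11.5 − 0.5y_E.
Substituting the second reaction function into the first: y_E = 14.5 − 0.5(11.5 − 0.5y_E), which gives 0.75y_E = 8.75 ⇒ y_E = 35/3.
Then y_A = 11.5 − 0.5·(35/3) = 17/3.
Equilibrium price: P = 90 − 3·(52/3) = 38.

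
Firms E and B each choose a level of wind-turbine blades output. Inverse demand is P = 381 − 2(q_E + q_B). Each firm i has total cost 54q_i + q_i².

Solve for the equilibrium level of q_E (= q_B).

Firm E's profit: π = q_E(381 − 2(q_E + q_B)) − 54q_E − q_E².
∂π/∂q_E = 327 − 6q_E − 2q_B = 0, so q_E = 54.5 − (1/3)q_B.
By symmetry q_B = q_E; substituting into the reaction function, (4/3)q_E = 54.5 and q_E = 40.875.

40.875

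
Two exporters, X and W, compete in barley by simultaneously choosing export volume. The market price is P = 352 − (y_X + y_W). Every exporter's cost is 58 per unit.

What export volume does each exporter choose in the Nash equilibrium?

98

Exporter X's profit: π = y_X(352 − (y_X + y_W)) − 58y_X.
∂π/∂y_X = 294 − 2y_X − y_W = 0, so y_X = 147 − 0.5y_W.
The game is symmetric, so in equilibrium y_W = y_X: the reaction function gives 1.5y_X = 147, hence y_X = 98.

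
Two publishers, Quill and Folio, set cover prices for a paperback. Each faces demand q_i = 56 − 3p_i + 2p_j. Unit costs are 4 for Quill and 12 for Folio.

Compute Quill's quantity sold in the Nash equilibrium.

Quill's profit: π = (p_{Quill} − 4)(56 − 3p_{Quill} + 2p_{Folio}).
∂π/∂p_{Quill} = 68 − 6p_{Quill} + 2p_{Folio} = 0 ⇒ p_{Quill} = 34/3 + (1/3)p_{Folio}.
Similarly p_{Folio} = 46/3 + (1/3)p_{Quill}.
Solving the two reaction functions simultaneously: (1 − (1/3)(1/3))p_{Quill} = 34/3 + (1/3)·(46/3), so (8/9)p_{Quill} = 148/9 and p_{Quill} = 18.5.
Then p_{Folio} = 46/3 + (1/3)·18.5 = 21.5.
q_{Quill} = 56 − 3·18.5 + 2·21.5 = 43.5.

43.5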